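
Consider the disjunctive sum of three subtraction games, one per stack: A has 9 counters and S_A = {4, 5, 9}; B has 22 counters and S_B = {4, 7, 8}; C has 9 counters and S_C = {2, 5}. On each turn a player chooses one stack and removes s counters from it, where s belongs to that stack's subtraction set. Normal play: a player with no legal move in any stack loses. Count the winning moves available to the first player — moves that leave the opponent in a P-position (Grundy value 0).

Stack A, S = {4, 5, 9}:
G(0) = 0
G(1) = mex{} = 0
G(2) = mex{} = 0
G(3) = mex{} = 0
G(4) = mex{0} = 1
G(5) = mex{0,0} = 1
G(6) = mex{0,0} = 1
G(7) = mex{0,0} = 1
G(8) = mex{1,0} = 2
G(9) = mex{1,1,0} = 2
G_A(9) = 2.
Stack B, S = {4, 7, 8}:
n :  0  1  2  3  4  5  6  7  8  9 10 11 12 13 14 15 16 17 18 19 20 21 22
G :  0  0  0  0  1  1  1  1  2  2  2  2  0  0  0  0  1  1  1  1  2  2  2
G_B(22) = 2.
Stack C, S = {2, 5}:
G(0) = 0
G(1) = mex{} = 0
G(2) = mex{0} = 1
G(3) = mex{0} = 1
G(4) = mex{1} = 0
G(5) = mex{1,0} = 2
G(6) = mex{0,0} = 1
G(7) = mex{2,1} = 0
G(8) = mex{1,1} = 0
G(9) = mex{0,0} = 1
G_C(9) = 1.
Combined Grundy value = 2 ⊕ 2 ⊕ 1 = 1.
A winning move leaves total XOR = 0, i.e. changes one component's Grundy value g to g ⊕ X where X is the current total.
Stack A: need g' = 2⊕1 = 3. Options: 9−4→G=1, 9−5→G=1, 9−9→G=0. Hits: 0.
Stack B: need g' = 2⊕1 = 3. Options: 22−4→G=1, 22−7→G=0, 22−8→G=0. Hits: 0.
Stack C: need g' = 1⊕1 = 0. Options: 9−2→G=0, 9−5→G=0. Hits: 2.

2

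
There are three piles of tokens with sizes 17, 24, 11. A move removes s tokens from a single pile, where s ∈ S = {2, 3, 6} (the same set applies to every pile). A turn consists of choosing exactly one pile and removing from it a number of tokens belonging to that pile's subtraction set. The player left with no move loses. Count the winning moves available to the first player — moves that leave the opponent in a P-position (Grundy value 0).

0

All piles use S = {2, 3, 6}:
G(0) = 0
G(1) = mex{} = 0
G(2) = mex{0} = 1
G(3) = mex{0,0} = 1
G(4) = mex{1,0} = 2
G(5) = mex{1,1} = 0
G(6) = mex{2,1,0} = 3
G(7) = mex{0,2,0} = 1
G(8) = mex{3,0,1} = 2
G(9) = mex{1,3,1} = 0
G(10) = mex{2,1,2} = 0
G(11) = mex{0,2,0} = 1
G(12) = mex{0,0,3} = 1
G(13) = mex{1,0,1} = 2
G(14) = mex{1,1,2} = 0
G(15) = mex{2,1,0} = 3
G(16) = mex{0,2,0} = 1
G(17) = mex{3,0,1} = 2
G(18) = mex{1,3,1} = 0
G(19) = mex{2,1,2} = 0
G(20) = mex{0,2,0} = 1
G(21) = mex{0,0,3} = 1
G(22) = mex{1,0,1} = 2
G(23) = mex{1,1,2} = 0
G(24) = mex{2,1,0} = 3
Pile A: G(17) = 2.
Pile B: G(24) = 3.
Pile C: G(11) = 1.
Combined Grundy value = 2 ⊕ 3 ⊕ 1 = 0.
A winning move leaves total XOR = 0, i.e. changes one component's Grundy value g to g ⊕ X where X is the current total.
Pile A: target g' = 2⊕0 = 2, but every legal move changes the Grundy value (mex property), so 0 moves.
Pile B: target g' = 3⊕0 = 3, but every legal move changes the Grundy value (mex property), so 0 moves.
Pile C: target g' = 1⊕0 = 1, but every legal move changes the Grundy value (mex property), so 0 moves.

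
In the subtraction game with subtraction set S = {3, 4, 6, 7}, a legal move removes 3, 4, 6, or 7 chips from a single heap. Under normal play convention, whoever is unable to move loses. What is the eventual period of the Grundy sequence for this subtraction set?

G(0) = 0
G(1) = mex{} = 0
G(2) = mex{} = 0
G(3) = mex{0} = 1
G(4) = mex{0,0} = 1
G(5) = mex{0,0} = 1
G(6) = mex{1,0,0} = 2
G(7) = mex{1,1,0,0} = 2
G(8) = mex{1,1,0,0} = 2
G(9) = mex{2,1,1,0} = 3
G(10) = mex{2,2,1,1} = 0
G(11) = mex{2,2,1,1} = 0
G(12) = mex{3,2,2,1} = 0
G(13) = mex{0,3,2,2} = 1
G(14) = mex{0,0,2,2} = 1
G(15) = mex{0,0,3,2} = 1
G(16) = mex{1,0,0,3} = 2
G(17) = mex{1,1,0,0} = 2
G(18) = mex{1,1,0,0} = 2
G(19) = mex{2,1,1,0} = 3
G(20) = mex{2,2,1,1} = 0
G(21) = mex{2,2,1,1} = 0
G(n+10) = G(n) holds for n = 0,…,6 (a full window of length max(S) = 7), so the sequence is purely periodic with period 10.

10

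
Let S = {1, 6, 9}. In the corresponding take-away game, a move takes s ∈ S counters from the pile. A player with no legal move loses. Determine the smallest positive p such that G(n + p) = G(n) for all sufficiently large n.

G(0) = 0
G(1) = mex{0} = 1
G(2) = mex{1} = 0
G(3) = mex{0} = 1
G(4) = mex{1} = 0
G(5) = mex{0} = 1
G(6) = mex{1,0} = 2
G(7) = mex{2,1} = 0
G(8) = mex{0,0} = 1
G(9) = mex{1,1,0} = 2
G(10) = mex{2,0,1} = 3
G(11) = mex{3,1,0} = 2
G(12) = mex{2,2,1} = 0
G(13) = mex{0,0,0} = 1
G(14) = mex{1,1,1} = 0
G(15) = mex{0,2,2} = 1
G(16) = mex{1,3,0} = 2
G(17) = mex{2,2,1} = 0
G(18) = mex{0,0,2} = 1
G(19) = mex{1,1,3} = 0
G(20) = mex{0,0,2} = 1
G(21) = mex{1,1,0} = 2
G(22) = mex{2,2,1} = 0
G(23) = mex{0,0,0} = 1
G(24) = mex{1,1,1} = 0
G(25) = mex{0,0,2} = 1
G(26) = mex{1,1,0} = 2
From n = 11 onward G(n+5) = G(n); since this holds over max(S) = 9 consecutive positions the period is 5 (pre-period 11).

5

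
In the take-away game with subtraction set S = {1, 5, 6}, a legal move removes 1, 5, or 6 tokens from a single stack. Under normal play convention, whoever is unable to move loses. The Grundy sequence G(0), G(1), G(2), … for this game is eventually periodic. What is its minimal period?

n :  0  1  2  3  4  5  6  7  8  9 10 11 12 13 14 15 16 17 18 19 20 21 22 23
G :  0  1  0  1  0  1  2  3  2  3  2  0  1  0  1  0  1  2  3  2  3  2  0  1
G(n+11) = G(n) holds for n = 0,…,5 (a full window of length max(S) = 6), so the sequence is purely periodic with period 11.

11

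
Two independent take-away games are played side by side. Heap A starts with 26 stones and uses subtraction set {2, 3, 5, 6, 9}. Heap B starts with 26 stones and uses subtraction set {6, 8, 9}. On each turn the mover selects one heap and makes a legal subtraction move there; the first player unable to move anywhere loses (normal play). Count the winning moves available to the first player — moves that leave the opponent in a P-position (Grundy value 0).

Heap A, S = {2, 3, 5, 6, 9}:
n :  0  1  2  3  4  5  6  7  8  9 10 11 12 13 14 15 16 17 18 19 20 21 22 23 24 25 26
G :  0  0  1  1  2  2  3  3  0  4  1  5  0  4  1  2  0  3  1  2  0  3  1  2  0  3  1
G_A(26) = 1.
Heap B, S = {6, 8, 9}:
n :  0  1  2  3  4  5  6  7  8  9 10 11 12 13 14 15 16 17 18 19 20 21 22 23 24 25 26
G :  0  0  0  0  0  0  1  1  1  1  1  1  2  2  2  0  0  0  0  0  0  1  1  1  1  1  1
G_B(26) = 1.
Combined Grundy value = 1 ⊕ 1 = 0.
A winning move leaves total XOR = 0, i.e. changes one component's Grundy value g to g ⊕ X where X is the current total.
Heap A: target g' = 1⊕0 = 1, but every legal move changes the Grundy value (mex property), so 0 moves.
Heap B: target g' = 1⊕0 = 1, but every legal move changes the Grundy value (mex property), so 0 moves.

0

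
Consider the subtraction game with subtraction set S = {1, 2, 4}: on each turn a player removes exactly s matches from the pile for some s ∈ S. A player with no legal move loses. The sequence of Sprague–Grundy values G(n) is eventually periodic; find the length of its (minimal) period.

3

n :  0  1  2  3  4  5  6  7  8  9 10 11 12 13 14
G :  0  1  2  0  1  2  0  1  2  0  1  2  0  1  2
G(n+3) = G(n) holds for n = 0,…,3 (a full window of length max(S) = 4), so the sequence is purely periodic with period 3.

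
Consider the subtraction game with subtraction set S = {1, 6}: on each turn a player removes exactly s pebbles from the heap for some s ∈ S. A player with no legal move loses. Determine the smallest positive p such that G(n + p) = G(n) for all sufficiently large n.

G(0) = 0
G(1) = mex{0} = 1
G(2) = mex{1} = 0
G(3) = mex{0} = 1
G(4) = mex{1} = 0
G(5) = mex{0} = 1
G(6) = mex{1,0} = 2
G(7) = mex{2,1} = 0
G(8) = mex{0,0} = 1
G(9) = mex{1,1} = 0
G(10) = mex{0,0} = 1
G(11) = mex{1,1} = 0
G(12) = mex{0,2} = 1
G(13) = mex{1,0} = 2
G(14) = mex{2,1} = 0
G(15) = mex{0,0} = 1
G(n+7) = G(n) holds for n = 0,…,5 (a full window of length max(S) = 6), so the sequence is purely periodic with period 7.

7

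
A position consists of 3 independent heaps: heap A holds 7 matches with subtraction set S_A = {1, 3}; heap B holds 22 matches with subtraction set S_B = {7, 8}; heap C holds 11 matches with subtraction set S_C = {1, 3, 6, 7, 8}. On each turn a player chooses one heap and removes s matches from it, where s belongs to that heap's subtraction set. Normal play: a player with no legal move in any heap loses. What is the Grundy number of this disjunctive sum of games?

Heap A, S = {1, 3}:
G(0) = 0
G(1) = mex{0} = 1
G(2) = mex{1} = 0
G(3) = mex{0,0} = 1
G(4) = mex{1,1} = 0
G(5) = mex{0,0} = 1
G(6) = mex{1,1} = 0
G(7) = mex{0,0} = 1
G_A(7) = 1.
Heap B, S = {7, 8}:
G(0) = 0
G(1) = mex{} = 0
G(2) = mex{} = 0
G(3) = mex{} = 0
G(4) = mex{} = 0
G(5) = mex{} = 0
G(6) = mex{} = 0
G(7) = mex{0} = 1
G(8) = mex{0,0} = 1
G(9) = mex{0,0} = 1
G(10) = mex{0,0} = 1
G(11) = mex{0,0} = 1
G(12) = mex{0,0} = 1
G(13) = mex{0,0} = 1
G(14) = mex{1,0} = 2
G(15) = mex{1,1} = 0
G(16) = mex{1,1} = 0
G(17) = mex{1,1} = 0
G(18) = mex{1,1} = 0
G(19) = mex{1,1} = 0
G(20) = mex{1,1} = 0
G(21) = mex{2,1} = 0
G(22) = mex{0,2} = 1
G_B(22) = 1.
Heap C, S = {1, 3, 6, 7, 8}:
n :  0  1  2  3  4  5  6  7  8  9 10 11
G :  0  1  0  1  0  1  2  3  2  3  2  3
G_C(11) = 3.
Combined Grundy value = 1 ⊕ 1 ⊕ 3 = 3.

3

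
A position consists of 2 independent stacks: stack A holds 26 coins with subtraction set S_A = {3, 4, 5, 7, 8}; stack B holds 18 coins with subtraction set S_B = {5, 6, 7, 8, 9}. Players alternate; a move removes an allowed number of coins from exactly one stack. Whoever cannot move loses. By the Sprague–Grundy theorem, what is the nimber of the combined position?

Stack A, S = {3, 4, 5, 7, 8}:
n :  0  1  2  3  4  5  6  7  8  9 10 11 12 13 14 15 16 17 18 19 20 21 22 23 24 25 26
G :  0  0  0  1  1  1  2  2  2  3  3  0  0  0  1  1  1  2  2  2  3  3  0  0  0  1  1
G_A(26) = 1.
Stack B, S = {5, 6, 7, 8, 9}:
n :  0  1  2  3  4  5  6  7  8  9 10 11 12 13 14 15 16 17 18
G :  0  0  0  0  0  1  1  1  1  1  2  2  2  2  0  0  0  0  0
G_B(18) = 0.
Combined Grundy value = 1 ⊕ 0 = 1.

1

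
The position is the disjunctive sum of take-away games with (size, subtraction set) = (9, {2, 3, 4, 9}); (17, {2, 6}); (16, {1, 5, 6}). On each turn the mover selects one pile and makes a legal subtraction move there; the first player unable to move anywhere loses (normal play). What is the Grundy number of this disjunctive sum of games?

0

Pile A, S = {2, 3, 4, 9}:
n : 0 1 2 3 4 5 6 7 8 9
G : 0 0 1 1 2 2 0 0 1 1
G_A(9) = 1.
Pile B, S = {2, 6}:
n :  0  1  2  3  4  5  6  7  8  9 10 11 12 13 14 15 16 17
G :  0  0  1  1  0  0  1  1  0  0  1  1  0  0  1  1  0  0
G_B(17) = 0.
Pile C, S = {1, 5, 6}:
G(0) = 0
G(1) = mex{0} = 1
G(2) = mex{1} = 0
G(3) = mex{0} = 1
G(4) = mex{1} = 0
G(5) = mex{0,0} = 1
G(6) = mex{1,1,0} = 2
G(7) = mex{2,0,1} = 3
G(8) = mex{3,1,0} = 2
G(9) = mex{2,0,1} = 3
G(10) = mex{3,1,0} = 2
G(11) = mex{2,2,1} = 0
G(12) = mex{0,3,2} = 1
G(13) = mex{1,2,3} = 0
G(14) = mex{0,3,2} = 1
G(15) = mex{1,2,3} = 0
G(16) = mex{0,0,2} = 1
G_C(16) = 1.
Combined Grundy value = 1 ⊕ 0 ⊕ 1 = 0.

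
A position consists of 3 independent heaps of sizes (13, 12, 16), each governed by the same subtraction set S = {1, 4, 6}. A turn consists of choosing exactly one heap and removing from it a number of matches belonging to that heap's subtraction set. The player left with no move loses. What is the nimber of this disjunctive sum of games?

0

All heaps use S = {1, 4, 6}:
n :  0  1  2  3  4  5  6  7  8  9 10 11 12 13 14 15 16
G :  0  1  0  1  2  0  1  0  1  2  0  1  0  1  2  0  1
Heap A: G(13) = 1.
Heap B: G(12) = 0.
Heap C: G(16) = 1.
Combined Grundy value = 1 ⊕ 0 ⊕ 1 = 0.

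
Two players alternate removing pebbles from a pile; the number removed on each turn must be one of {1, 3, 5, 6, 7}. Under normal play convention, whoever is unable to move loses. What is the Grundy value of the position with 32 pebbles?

2

n :  0  1  2  3  4  5  6  7  8  9 10 11 12 13 14 15 16 17 18 19 20 21 22 23 24 25 26 27 28 29 30 31 32
G :  0  1  0  1  0  1  2  3  2  3  2  3  0  1  0  1  0  1  2  3  2  3  2  3  0  1  0  1  0  1  2  3  2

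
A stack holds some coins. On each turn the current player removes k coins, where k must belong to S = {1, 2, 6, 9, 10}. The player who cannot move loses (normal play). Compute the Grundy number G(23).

n :  0  1  2  3  4  5  6  7  8  9 10 11 12 13 14 15 16 17 18 19 20 21 22 23
G :  0  1  2  0  1  2  3  0  1  2  3  0  1  2  0  1  2  3  0  1  2  3  0  1

1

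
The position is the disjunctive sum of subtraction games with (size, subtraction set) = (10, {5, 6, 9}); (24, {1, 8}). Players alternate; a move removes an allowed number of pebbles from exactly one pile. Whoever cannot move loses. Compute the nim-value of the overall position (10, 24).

2

Pile A, S = {5, 6, 9}:
G(0) = 0
G(1) = mex{} = 0
G(2) = mex{} = 0
G(3) = mex{} = 0
G(4) = mex{} = 0
G(5) = mex{0} = 1
G(6) = mex{0,0} = 1
G(7) = mex{0,0} = 1
G(8) = mex{0,0} = 1
G(9) = mex{0,0,0} = 1
G(10) = mex{1,0,0} = 2
G_A(10) = 2.
Pile B, S = {1, 8}:
G(0) = 0
G(1) = mex{0} = 1
G(2) = mex{1} = 0
G(3) = mex{0} = 1
G(4) = mex{1} = 0
G(5) = mex{0} = 1
G(6) = mex{1} = 0
G(7) = mex{0} = 1
G(8) = mex{1,0} = 2
G(9) = mex{2,1} = 0
G(10) = mex{0,0} = 1
G(11) = mex{1,1} = 0
G(12) = mex{0,0} = 1
G(13) = mex{1,1} = 0
G(14) = mex{0,0} = 1
G(15) = mex{1,1} = 0
G(16) = mex{0,2} = 1
G(17) = mex{1,0} = 2
G(18) = mex{2,1} = 0
G(19) = mex{0,0} = 1
G(20) = mex{1,1} = 0
G(21) = mex{0,0} = 1
G(22) = mex{1,1} = 0
G(23) = mex{0,0} = 1
G(24) = mex{1,1} = 0
G_B(24) = 0.
Combined Grundy value = 2 ⊕ 0 = 2.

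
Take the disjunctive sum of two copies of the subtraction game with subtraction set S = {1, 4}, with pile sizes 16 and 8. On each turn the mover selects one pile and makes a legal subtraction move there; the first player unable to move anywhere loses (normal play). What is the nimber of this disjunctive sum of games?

0

All piles use S = {1, 4}:
n :  0  1  2  3  4  5  6  7  8  9 10 11 12 13 14 15 16
G :  0  1  0  1  2  0  1  0  1  2  0  1  0  1  2  0  1
Pile A: G(16) = 1.
Pile B: G(8) = 1.
Combined Grundy value = 1 ⊕ 1 = 0.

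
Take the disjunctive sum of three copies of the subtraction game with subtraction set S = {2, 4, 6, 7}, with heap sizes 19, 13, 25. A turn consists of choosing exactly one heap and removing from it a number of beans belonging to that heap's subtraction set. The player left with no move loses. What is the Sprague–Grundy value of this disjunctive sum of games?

1

All heaps use S = {2, 4, 6, 7}:
G(0) = 0
G(1) = mex{} = 0
G(2) = mex{0} = 1
G(3) = mex{0} = 1
G(4) = mex{1,0} = 2
G(5) = mex{1,0} = 2
G(6) = mex{2,1,0} = 3
G(7) = mex{2,1,0,0} = 3
G(8) = mex{3,2,1,0} = 4
G(9) = mex{3,2,1,1} = 0
G(10) = mex{4,3,2,1} = 0
G(11) = mex{0,3,2,2} = 1
G(12) = mex{0,4,3,2} = 1
G(13) = mex{1,0,3,3} = 2
G(14) = mex{1,0,4,3} = 2
G(15) = mex{2,1,0,4} = 3
G(16) = mex{2,1,0,0} = 3
G(17) = mex{3,2,1,0} = 4
G(18) = mex{3,2,1,1} = 0
G(19) = mex{4,3,2,1} = 0
G(20) = mex{0,3,2,2} = 1
G(21) = mex{0,4,3,2} = 1
G(22) = mex{1,0,3,3} = 2
G(23) = mex{1,0,4,3} = 2
G(24) = mex{2,1,0,4} = 3
G(25) = mex{2,1,0,0} = 3
Heap A: G(19) = 0.
Heap B: G(13) = 2.
Heap C: G(25) = 3.
Combined Grundy value = 0 ⊕ 2 ⊕ 3 = 1.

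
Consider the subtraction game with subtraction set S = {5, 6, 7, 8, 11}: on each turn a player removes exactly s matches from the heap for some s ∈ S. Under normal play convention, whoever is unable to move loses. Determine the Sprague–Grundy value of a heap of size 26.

2

G(0) = 0
G(1) = mex{} = 0
G(2) = mex{} = 0
G(3) = mex{} = 0
G(4) = mex{} = 0
G(5) = mex{0} = 1
G(6) = mex{0,0} = 1
G(7) = mex{0,0,0} = 1
G(8) = mex{0,0,0,0} = 1
G(9) = mex{0,0,0,0} = 1
G(10) = mex{1,0,0,0} = 2
G(11) = mex{1,1,0,0,0} = 2
G(12) = mex{1,1,1,0,0} = 2
G(13) = mex{1,1,1,1,0} = 2
G(14) = mex{1,1,1,1,0} = 2
G(15) = mex{2,1,1,1,0} = 3
G(16) = mex{2,2,1,1,1} = 0
G(17) = mex{2,2,2,1,1} = 0
G(18) = mex{2,2,2,2,1} = 0
G(19) = mex{2,2,2,2,1} = 0
G(20) = mex{3,2,2,2,1} = 0
G(21) = mex{0,3,2,2,2} = 1
G(22) = mex{0,0,3,2,2} = 1
G(23) = mex{0,0,0,3,2} = 1
G(24) = mex{0,0,0,0,2} = 1
G(25) = mex{0,0,0,0,2} = 1
G(26) = mex{1,0,0,0,3} = 2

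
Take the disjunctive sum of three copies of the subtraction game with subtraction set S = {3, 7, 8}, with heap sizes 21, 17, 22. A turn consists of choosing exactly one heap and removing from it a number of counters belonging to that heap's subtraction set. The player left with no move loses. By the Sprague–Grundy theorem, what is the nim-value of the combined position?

All heaps use S = {3, 7, 8}:
n :  0  1  2  3  4  5  6  7  8  9 10 11 12 13 14 15 16 17 18 19 20 21 22
G :  0  0  0  1  1  1  0  2  2  1  3  0  0  2  1  1  0  0  2  1  1  0  0
Heap A: G(21) = 0.
Heap B: G(17) = 0.
Heap C: G(22) = 0.
Combined Grundy value = 0 ⊕ 0 ⊕ 0 = 0.

0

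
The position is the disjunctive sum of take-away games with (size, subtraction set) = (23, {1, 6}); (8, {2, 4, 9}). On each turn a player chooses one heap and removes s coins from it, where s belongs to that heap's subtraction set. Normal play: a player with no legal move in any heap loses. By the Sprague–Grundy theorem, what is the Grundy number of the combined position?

1

Heap A, S = {1, 6}:
n :  0  1  2  3  4  5  6  7  8  9 10 11 12 13 14 15 16 17 18 19 20 21 22 23
G :  0  1  0  1  0  1  2  0  1  0  1  0  1  2  0  1  0  1  0  1  2  0  1  0
G_A(23) = 0.
Heap B, S = {2, 4, 9}:
G(0) = 0
G(1) = mex{} = 0
G(2) = mex{0} = 1
G(3) = mex{0} = 1
G(4) = mex{1,0} = 2
G(5) = mex{1,0} = 2
G(6) = mex{2,1} = 0
G(7) = mex{2,1} = 0
G(8) = mex{0,2} = 1
G_B(8) = 1.
Combined Grundy value = 0 ⊕ 1 = 1.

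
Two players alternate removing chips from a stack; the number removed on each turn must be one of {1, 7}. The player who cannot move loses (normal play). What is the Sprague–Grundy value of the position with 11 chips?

1

n :  0  1  2  3  4  5  6  7  8  9 10 11
G :  0  1  0  1  0  1  0  1  0  1  0  1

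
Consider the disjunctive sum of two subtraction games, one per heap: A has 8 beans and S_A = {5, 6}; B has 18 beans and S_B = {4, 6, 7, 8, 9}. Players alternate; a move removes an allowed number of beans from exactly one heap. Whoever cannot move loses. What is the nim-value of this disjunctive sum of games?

0

Heap A, S = {5, 6}:
G(0) = 0
G(1) = mex{} = 0
G(2) = mex{} = 0
G(3) = mex{} = 0
G(4) = mex{} = 0
G(5) = mex{0} = 1
G(6) = mex{0,0} = 1
G(7) = mex{0,0} = 1
G(8) = mex{0,0} = 1
G_A(8) = 1.
Heap B, S = {4, 6, 7, 8, 9}:
n :  0  1  2  3  4  5  6  7  8  9 10 11 12 13 14 15 16 17 18
G :  0  0  0  0  1  1  1  1  2  2  2  2  3  0  0  0  0  1  1
G_B(18) = 1.
Combined Grundy value = 1 ⊕ 1 = 0.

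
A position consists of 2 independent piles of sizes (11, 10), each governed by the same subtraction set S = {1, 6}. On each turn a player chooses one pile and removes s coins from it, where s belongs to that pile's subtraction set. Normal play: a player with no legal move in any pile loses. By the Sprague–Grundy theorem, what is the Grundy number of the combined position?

All piles use S = {1, 6}:
G(0) = 0
G(1) = mex{0} = 1
G(2) = mex{1} = 0
G(3) = mex{0} = 1
G(4) = mex{1} = 0
G(5) = mex{0} = 1
G(6) = mex{1,0} = 2
G(7) = mex{2,1} = 0
G(8) = mex{0,0} = 1
G(9) = mex{1,1} = 0
G(10) = mex{0,0} = 1
G(11) = mex{1,1} = 0
Pile A: G(11) = 0.
Pile B: G(10) = 1.
Combined Grundy value = 0 ⊕ 1 = 1.

1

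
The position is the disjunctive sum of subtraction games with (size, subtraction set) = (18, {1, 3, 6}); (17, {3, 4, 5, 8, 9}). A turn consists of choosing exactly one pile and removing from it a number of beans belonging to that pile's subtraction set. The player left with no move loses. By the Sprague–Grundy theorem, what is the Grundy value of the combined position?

Pile A, S = {1, 3, 6}:
G(0) = 0
G(1) = mex{0} = 1
G(2) = mex{1} = 0
G(3) = mex{0,0} = 1
G(4) = mex{1,1} = 0
G(5) = mex{0,0} = 1
G(6) = mex{1,1,0} = 2
G(7) = mex{2,0,1} = 3
G(8) = mex{3,1,0} = 2
G(9) = mex{2,2,1} = 0
G(10) = mex{0,3,0} = 1
G(11) = mex{1,2,1} = 0
G(12) = mex{0,0,2} = 1
G(13) = mex{1,1,3} = 0
G(14) = mex{0,0,2} = 1
G(15) = mex{1,1,0} = 2
G(16) = mex{2,0,1} = 3
G(17) = mex{3,1,0} = 2
G(18) = mex{2,2,1} = 0
G_A(18) = 0.
Pile B, S = {3, 4, 5, 8, 9}:
G(0) = 0
G(1) = mex{} = 0
G(2) = mex{} = 0
G(3) = mex{0} = 1
G(4) = mex{0,0} = 1
G(5) = mex{0,0,0} = 1
G(6) = mex{1,0,0} = 2
G(7) = mex{1,1,0} = 2
G(8) = mex{1,1,1,0} = 2
G(9) = mex{2,1,1,0,0} = 3
G(10) = mex{2,2,1,0,0} = 3
G(11) = mex{2,2,2,1,0} = 3
G(12) = mex{3,2,2,1,1} = 0
G(13) = mex{3,3,2,1,1} = 0
G(14) = mex{3,3,3,2,1} = 0
G(15) = mex{0,3,3,2,2} = 1
G(16) = mex{0,0,3,2,2} = 1
G(17) = mex{0,0,0,3,2} = 1
G_B(17) = 1.
Combined Grundy value = 0 ⊕ 1 = 1.

1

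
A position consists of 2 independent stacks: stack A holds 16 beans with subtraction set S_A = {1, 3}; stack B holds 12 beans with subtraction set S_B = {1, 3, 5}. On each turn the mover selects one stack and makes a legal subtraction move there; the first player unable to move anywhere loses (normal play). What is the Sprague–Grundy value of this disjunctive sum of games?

Stack A, S = {1, 3}:
G(0) = 0
G(1) = mex{0} = 1
G(2) = mex{1} = 0
G(3) = mex{0,0} = 1
G(4) = mex{1,1} = 0
G(5) = mex{0,0} = 1
G(6) = mex{1,1} = 0
G(7) = mex{0,0} = 1
G(8) = mex{1,1} = 0
G(9) = mex{0,0} = 1
G(10) = mex{1,1} = 0
G(11) = mex{0,0} = 1
G(12) = mex{1,1} = 0
G(13) = mex{0,0} = 1
G(14) = mex{1,1} = 0
G(15) = mex{0,0} = 1
G(16) = mex{1,1} = 0
G_A(16) = 0.
Stack B, S = {1, 3, 5}:
n :  0  1  2  3  4  5  6  7  8  9 10 11 12
G :  0  1  0  1  0  1  0  1  0  1  0  1  0
G_B(12) = 0.
Combined Grundy value = 0 ⊕ 0 = 0.

0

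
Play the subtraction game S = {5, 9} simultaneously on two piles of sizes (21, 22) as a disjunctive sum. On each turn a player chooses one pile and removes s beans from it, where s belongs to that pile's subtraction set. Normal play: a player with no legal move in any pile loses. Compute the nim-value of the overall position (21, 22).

0

All piles use S = {5, 9}:
n :  0  1  2  3  4  5  6  7  8  9 10 11 12 13 14 15 16 17 18 19 20 21 22
G :  0  0  0  0  0  1  1  1  1  1  2  2  2  2  0  0  0  0  0  1  1  1  1
Pile A: G(21) = 1.
Pile B: G(22) = 1.
Combined Grundy value = 1 ⊕ 1 = 0.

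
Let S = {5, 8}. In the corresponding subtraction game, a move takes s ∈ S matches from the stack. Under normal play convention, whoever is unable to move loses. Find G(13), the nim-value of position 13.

n :  0  1  2  3  4  5  6  7  8  9 10 11 12 13
G :  0  0  0  0  0  1  1  1  1  1  2  2  2  0

0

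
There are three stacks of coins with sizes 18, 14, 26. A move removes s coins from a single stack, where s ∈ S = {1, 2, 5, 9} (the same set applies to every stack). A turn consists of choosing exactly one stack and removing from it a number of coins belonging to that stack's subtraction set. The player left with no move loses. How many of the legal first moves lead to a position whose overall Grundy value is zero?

All stacks use S = {1, 2, 5, 9}:
G(0) = 0
G(1) = mex{0} = 1
G(2) = mex{1,0} = 2
G(3) = mex{2,1} = 0
G(4) = mex{0,2} = 1
G(5) = mex{1,0,0} = 2
G(6) = mex{2,1,1} = 0
G(7) = mex{0,2,2} = 1
G(8) = mex{1,0,0} = 2
G(9) = mex{2,1,1,0} = 3
G(10) = mex{3,2,2,1} = 0
G(11) = mex{0,3,0,2} = 1
G(12) = mex{1,0,1,0} = 2
G(13) = mex{2,1,2,1} = 0
G(14) = mex{0,2,3,2} = 1
G(15) = mex{1,0,0,0} = 2
G(16) = mex{2,1,1,1} = 0
G(17) = mex{0,2,2,2} = 1
G(18) = mex{1,0,0,3} = 2
G(19) = mex{2,1,1,0} = 3
G(20) = mex{3,2,2,1} = 0
G(21) = mex{0,3,0,2} = 1
G(22) = mex{1,0,1,0} = 2
G(23) = mex{2,1,2,1} = 0
G(24) = mex{0,2,3,2} = 1
G(25) = mex{1,0,0,0} = 2
G(26) = mex{2,1,1,1} = 0
Stack A: G(18) = 2.
Stack B: G(14) = 1.
Stack C: G(26) = 0.
Combined Grundy value = 2 ⊕ 1 ⊕ 0 = 3.
A winning move leaves total XOR = 0, i.e. changes one component's Grundy value g to g ⊕ X where X is the current total.
Stack A: need g' = 2⊕3 = 1. Options: 18−1→G=1, 18−2→G=0, 18−5→G=0, 18−9→G=3. Hits: 1.
Stack B: need g' = 1⊕3 = 2. Options: 14−1→G=0, 14−2→G=2, 14−5→G=3, 14−9→G=2. Hits: 2.
Stack C: need g' = 0⊕3 = 3. Options: 26−1→G=2, 26−2→G=1, 26−5→G=1, 26−9→G=1. Hits: 0.

3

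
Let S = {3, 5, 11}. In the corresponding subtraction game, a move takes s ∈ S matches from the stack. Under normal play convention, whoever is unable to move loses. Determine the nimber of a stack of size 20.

G(0) = 0
G(1) = mex{} = 0
G(2) = mex{} = 0
G(3) = mex{0} = 1
G(4) = mex{0} = 1
G(5) = mex{0,0} = 1
G(6) = mex{1,0} = 2
G(7) = mex{1,0} = 2
G(8) = mex{1,1} = 0
G(9) = mex{2,1} = 0
G(10) = mex{2,1} = 0
G(11) = mex{0,2,0} = 1
G(12) = mex{0,2,0} = 1
G(13) = mex{0,0,0} = 1
G(14) = mex{1,0,1} = 2
G(15) = mex{1,0,1} = 2
G(16) = mex{1,1,1} = 0
G(17) = mex{2,1,2} = 0
G(18) = mex{2,1,2} = 0
G(19) = mex{0,2,0} = 1
G(20) = mex{0,2,0} = 1

1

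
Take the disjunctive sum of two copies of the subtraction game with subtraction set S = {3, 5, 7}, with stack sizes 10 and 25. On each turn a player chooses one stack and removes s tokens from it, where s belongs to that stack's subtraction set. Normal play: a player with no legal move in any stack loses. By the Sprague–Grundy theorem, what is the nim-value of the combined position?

All stacks use S = {3, 5, 7}:
n :  0  1  2  3  4  5  6  7  8  9 10 11 12 13 14 15 16 17 18 19 20 21 22 23 24 25
G :  0  0  0  1  1  1  2  2  2  3  0  0  0  1  1  1  2  2  2  3  0  0  0  1  1  1
Stack A: G(10) = 0.
Stack B: G(25) = 1.
Combined Grundy value = 0 ⊕ 1 = 1.

1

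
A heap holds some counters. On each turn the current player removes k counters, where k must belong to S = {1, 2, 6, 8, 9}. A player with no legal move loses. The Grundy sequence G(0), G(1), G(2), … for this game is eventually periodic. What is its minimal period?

G(0) = 0
G(1) = mex{0} = 1
G(2) = mex{1,0} = 2
G(3) = mex{2,1} = 0
G(4) = mex{0,2} = 1
G(5) = mex{1,0} = 2
G(6) = mex{2,1,0} = 3
G(7) = mex{3,2,1} = 0
G(8) = mex{0,3,2,0} = 1
G(9) = mex{1,0,0,1,0} = 2
G(10) = mex{2,1,1,2,1} = 0
G(11) = mex{0,2,2,0,2} = 1
G(12) = mex{1,0,3,1,0} = 2
G(13) = mex{2,1,0,2,1} = 3
G(14) = mex{3,2,1,3,2} = 0
G(15) = mex{0,3,2,0,3} = 1
G(16) = mex{1,0,0,1,0} = 2
G(17) = mex{2,1,1,2,1} = 0
G(n+7) = G(n) holds for n = 0,…,8 (a full window of length max(S) = 9), so the sequence is purely periodic with period 7.

7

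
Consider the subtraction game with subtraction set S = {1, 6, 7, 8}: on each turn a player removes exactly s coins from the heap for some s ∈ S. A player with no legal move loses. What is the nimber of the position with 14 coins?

n :  0  1  2  3  4  5  6  7  8  9 10 11 12 13 14
G :  0  1  0  1  0  1  2  3  2  3  2  3  4  0  1

1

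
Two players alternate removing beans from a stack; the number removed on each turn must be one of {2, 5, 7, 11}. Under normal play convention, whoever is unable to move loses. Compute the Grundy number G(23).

G(0) = 0
G(1) = mex{} = 0
G(2) = mex{0} = 1
G(3) = mex{0} = 1
G(4) = mex{1} = 0
G(5) = mex{1,0} = 2
G(6) = mex{0,0} = 1
G(7) = mex{2,1,0} = 3
G(8) = mex{1,1,0} = 2
G(9) = mex{3,0,1} = 2
G(10) = mex{2,2,1} = 0
G(11) = mex{2,1,0,0} = 3
G(12) = mex{0,3,2,0} = 1
G(13) = mex{3,2,1,1} = 0
G(14) = mex{1,2,3,1} = 0
G(15) = mex{0,0,2,0} = 1
G(16) = mex{0,3,2,2} = 1
G(17) = mex{1,1,0,1} = 2
G(18) = mex{1,0,3,3} = 2
G(19) = mex{2,0,1,2} = 3
G(20) = mex{2,1,0,2} = 3
G(21) = mex{3,1,0,0} = 2
G(22) = mex{3,2,1,3} = 0
G(23) = mex{2,2,1,1} = 0

0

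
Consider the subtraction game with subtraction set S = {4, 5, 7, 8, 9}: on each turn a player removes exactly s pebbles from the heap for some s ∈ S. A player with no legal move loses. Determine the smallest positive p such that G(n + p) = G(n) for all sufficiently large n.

n :  0  1  2  3  4  5  6  7  8  9 10 11 12 13 14 15 16 17 18 19 20 21 22 23 24 25 26 27
G :  0  0  0  0  1  1  1  1  2  2  2  2  3  0  0  0  0  1  1  1  1  2  2  2  2  3  0  0
G(n+13) = G(n) holds for n = 0,…,8 (a full window of length max(S) = 9), so the sequence is purely periodic with period 13.

13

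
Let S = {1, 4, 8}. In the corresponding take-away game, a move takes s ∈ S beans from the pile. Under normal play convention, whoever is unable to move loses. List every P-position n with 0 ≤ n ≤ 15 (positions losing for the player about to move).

G(0) = 0
G(1) = mex{0} = 1
G(2) = mex{1} = 0
G(3) = mex{0} = 1
G(4) = mex{1,0} = 2
G(5) = mex{2,1} = 0
G(6) = mex{0,0} = 1
G(7) = mex{1,1} = 0
G(8) = mex{0,2,0} = 1
G(9) = mex{1,0,1} = 2
G(10) = mex{2,1,0} = 3
G(11) = mex{3,0,1} = 2
G(12) = mex{2,1,2} = 0
G(13) = mex{0,2,0} = 1
G(14) = mex{1,3,1} = 0
G(15) = mex{0,2,0} = 1
P-positions are exactly the n with G(n) = 0.

0, 2, 5, 7, 12, 14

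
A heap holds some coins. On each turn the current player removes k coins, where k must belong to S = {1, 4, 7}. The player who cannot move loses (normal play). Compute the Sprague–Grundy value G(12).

2

n :  0  1  2  3  4  5  6  7  8  9 10 11 12
G :  0  1  0  1  2  0  1  2  0  1  0  1  2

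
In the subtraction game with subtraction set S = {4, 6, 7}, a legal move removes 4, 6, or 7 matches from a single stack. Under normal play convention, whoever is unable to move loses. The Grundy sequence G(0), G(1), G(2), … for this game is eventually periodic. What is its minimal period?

n :  0  1  2  3  4  5  6  7  8  9 10 11 12 13 14 15 16 17 18 19 20 21 22 23
G :  0  0  0  0  1  1  1  1  2  2  2  0  0  0  0  1  1  1  1  2  2  2  0  0
G(n+11) = G(n) holds for n = 0,…,6 (a full window of length max(S) = 7), so the sequence is purely periodic with period 11.

11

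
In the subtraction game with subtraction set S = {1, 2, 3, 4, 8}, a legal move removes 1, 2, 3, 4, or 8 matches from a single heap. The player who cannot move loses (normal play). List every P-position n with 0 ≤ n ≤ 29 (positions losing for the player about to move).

n :  0  1  2  3  4  5  6  7  8  9 10 11 12 13 14 15 16 17 18 19 20 21 22 23 24 25 26 27 28 29
G :  0  1  2  3  4  0  1  2  3  4  0  1  2  3  4  0  1  2  3  4  0  1  2  3  4  0  1  2  3  4
P-positions are exactly the n with G(n) = 0.

0, 5, 10, 15, 20, 25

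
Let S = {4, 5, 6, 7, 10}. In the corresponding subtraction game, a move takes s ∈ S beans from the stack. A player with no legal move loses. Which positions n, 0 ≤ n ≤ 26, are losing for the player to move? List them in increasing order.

G(0) = 0
G(1) = mex{} = 0
G(2) = mex{} = 0
G(3) = mex{} = 0
G(4) = mex{0} = 1
G(5) = mex{0,0} = 1
G(6) = mex{0,0,0} = 1
G(7) = mex{0,0,0,0} = 1
G(8) = mex{1,0,0,0} = 2
G(9) = mex{1,1,0,0} = 2
G(10) = mex{1,1,1,0,0} = 2
G(11) = mex{1,1,1,1,0} = 2
G(12) = mex{2,1,1,1,0} = 3
G(13) = mex{2,2,1,1,0} = 3
G(14) = mex{2,2,2,1,1} = 0
G(15) = mex{2,2,2,2,1} = 0
G(16) = mex{3,2,2,2,1} = 0
G(17) = mex{3,3,2,2,1} = 0
G(18) = mex{0,3,3,2,2} = 1
G(19) = mex{0,0,3,3,2} = 1
G(20) = mex{0,0,0,3,2} = 1
G(21) = mex{0,0,0,0,2} = 1
G(22) = mex{1,0,0,0,3} = 2
G(23) = mex{1,1,0,0,3} = 2
G(24) = mex{1,1,1,0,0} = 2
G(25) = mex{1,1,1,1,0} = 2
G(26) = mex{2,1,1,1,0} = 3
P-positions are exactly the n with G(n) = 0.

0, 1, 2, 3, 14, 15, 16, 17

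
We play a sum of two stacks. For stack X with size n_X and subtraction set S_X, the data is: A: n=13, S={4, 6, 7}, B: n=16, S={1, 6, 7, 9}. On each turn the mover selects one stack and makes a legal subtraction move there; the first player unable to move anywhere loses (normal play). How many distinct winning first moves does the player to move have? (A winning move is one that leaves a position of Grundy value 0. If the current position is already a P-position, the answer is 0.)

Stack A, S = {4, 6, 7}:
G(0) = 0
G(1) = mex{} = 0
G(2) = mex{} = 0
G(3) = mex{} = 0
G(4) = mex{0} = 1
G(5) = mex{0} = 1
G(6) = mex{0,0} = 1
G(7) = mex{0,0,0} = 1
G(8) = mex{1,0,0} = 2
G(9) = mex{1,0,0} = 2
G(10) = mex{1,1,0} = 2
G(11) = mex{1,1,1} = 0
G(12) = mex{2,1,1} = 0
G(13) = mex{2,1,1} = 0
G_A(13) = 0.
Stack B, S = {1, 6, 7, 9}:
n :  0  1  2  3  4  5  6  7  8  9 10 11 12 13 14 15 16
G :  0  1  0  1  0  1  2  3  2  3  2  3  0  1  0  1  0
G_B(16) = 0.
Combined Grundy value = 0 ⊕ 0 = 0.
A winning move leaves total XOR = 0, i.e. changes one component's Grundy value g to g ⊕ X where X is the current total.
Stack A: target g' = 0⊕0 = 0, but every legal move changes the Grundy value (mex property), so 0 moves.
Stack B: target g' = 0⊕0 = 0, but every legal move changes the Grundy value (mex property), so 0 moves.

0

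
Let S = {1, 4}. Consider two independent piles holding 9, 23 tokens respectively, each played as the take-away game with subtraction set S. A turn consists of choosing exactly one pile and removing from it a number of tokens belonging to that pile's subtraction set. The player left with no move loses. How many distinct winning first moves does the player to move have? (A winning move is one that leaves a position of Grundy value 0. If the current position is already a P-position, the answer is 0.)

2

All piles use S = {1, 4}:
G(0) = 0
G(1) = mex{0} = 1
G(2) = mex{1} = 0
G(3) = mex{0} = 1
G(4) = mex{1,0} = 2
G(5) = mex{2,1} = 0
G(6) = mex{0,0} = 1
G(7) = mex{1,1} = 0
G(8) = mex{0,2} = 1
G(9) = mex{1,0} = 2
G(10) = mex{2,1} = 0
G(11) = mex{0,0} = 1
G(12) = mex{1,1} = 0
G(13) = mex{0,2} = 1
G(14) = mex{1,0} = 2
G(15) = mex{2,1} = 0
G(16) = mex{0,0} = 1
G(17) = mex{1,1} = 0
G(18) = mex{0,2} = 1
G(19) = mex{1,0} = 2
G(20) = mex{2,1} = 0
G(21) = mex{0,0} = 1
G(22) = mex{1,1} = 0
G(23) = mex{0,2} = 1
Pile A: G(9) = 2.
Pile B: G(23) = 1.
Combined Grundy value = 2 ⊕ 1 = 3.
A winning move leaves total XOR = 0, i.e. changes one component's Grundy value g to g ⊕ X where X is the current total.
Pile A: need g' = 2⊕3 = 1. Options: 9−1→G=1, 9−4→G=0. Hits: 1.
Pile B: need g' = 1⊕3 = 2. Options: 23−1→G=0, 23−4→G=2. Hits: 1.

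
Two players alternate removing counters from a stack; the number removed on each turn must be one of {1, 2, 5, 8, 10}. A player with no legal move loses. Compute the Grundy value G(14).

2

G(0) = 0
G(1) = mex{0} = 1
G(2) = mex{1,0} = 2
G(3) = mex{2,1} = 0
G(4) = mex{0,2} = 1
G(5) = mex{1,0,0} = 2
G(6) = mex{2,1,1} = 0
G(7) = mex{0,2,2} = 1
G(8) = mex{1,0,0,0} = 2
G(9) = mex{2,1,1,1} = 0
G(10) = mex{0,2,2,2,0} = 1
G(11) = mex{1,0,0,0,1} = 2
G(12) = mex{2,1,1,1,2} = 0
G(13) = mex{0,2,2,2,0} = 1
G(14) = mex{1,0,0,0,1} = 2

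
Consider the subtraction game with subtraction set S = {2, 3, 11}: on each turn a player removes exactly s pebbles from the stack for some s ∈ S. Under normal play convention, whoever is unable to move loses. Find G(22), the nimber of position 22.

1

n :  0  1  2  3  4  5  6  7  8  9 10 11 12 13 14 15 16 17 18 19 20 21 22
G :  0  0  1  1  2  0  0  1  1  2  0  3  1  2  0  0  1  1  2  0  0  1  1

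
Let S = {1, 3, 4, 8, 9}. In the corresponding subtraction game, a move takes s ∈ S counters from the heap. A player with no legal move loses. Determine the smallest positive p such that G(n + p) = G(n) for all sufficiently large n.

G(0) = 0
G(1) = mex{0} = 1
G(2) = mex{1} = 0
G(3) = mex{0,0} = 1
G(4) = mex{1,1,0} = 2
G(5) = mex{2,0,1} = 3
G(6) = mex{3,1,0} = 2
G(7) = mex{2,2,1} = 0
G(8) = mex{0,3,2,0} = 1
G(9) = mex{1,2,3,1,0} = 4
G(10) = mex{4,0,2,0,1} = 3
G(11) = mex{3,1,0,1,0} = 2
G(12) = mex{2,4,1,2,1} = 0
G(13) = mex{0,3,4,3,2} = 1
G(14) = mex{1,2,3,2,3} = 0
G(15) = mex{0,0,2,0,2} = 1
G(16) = mex{1,1,0,1,0} = 2
G(17) = mex{2,0,1,4,1} = 3
G(18) = mex{3,1,0,3,4} = 2
G(19) = mex{2,2,1,2,3} = 0
G(20) = mex{0,3,2,0,2} = 1
G(21) = mex{1,2,3,1,0} = 4
G(22) = mex{4,0,2,0,1} = 3
G(23) = mex{3,1,0,1,0} = 2
G(24) = mex{2,4,1,2,1} = 0
G(25) = mex{0,3,4,3,2} = 1
G(n+12) = G(n) holds for n = 0,…,8 (a full window of length max(S) = 9), so the sequence is purely periodic with period 12.

12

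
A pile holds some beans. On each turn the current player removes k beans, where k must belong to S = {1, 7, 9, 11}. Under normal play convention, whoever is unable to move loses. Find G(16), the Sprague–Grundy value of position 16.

G(0) = 0
G(1) = mex{0} = 1
G(2) = mex{1} = 0
G(3) = mex{0} = 1
G(4) = mex{1} = 0
G(5) = mex{0} = 1
G(6) = mex{1} = 0
G(7) = mex{0,0} = 1
G(8) = mex{1,1} = 0
G(9) = mex{0,0,0} = 1
G(10) = mex{1,1,1} = 0
G(11) = mex{0,0,0,0} = 1
G(12) = mex{1,1,1,1} = 0
G(13) = mex{0,0,0,0} = 1
G(14) = mex{1,1,1,1} = 0
G(15) = mex{0,0,0,0} = 1
G(16) = mex{1,1,1,1} = 0

0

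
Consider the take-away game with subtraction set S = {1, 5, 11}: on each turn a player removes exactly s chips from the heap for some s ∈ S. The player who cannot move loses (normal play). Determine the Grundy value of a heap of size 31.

n :  0  1  2  3  4  5  6  7  8  9 10 11 12 13 14 15 16 17 18 19 20 21 22 23 24 25 26 27 28 29 30 31
G :  0  1  0  1  0  1  0  1  0  1  0  1  0  1  0  1  0  1  0  1  0  1  0  1  0  1  0  1  0  1  0  1

1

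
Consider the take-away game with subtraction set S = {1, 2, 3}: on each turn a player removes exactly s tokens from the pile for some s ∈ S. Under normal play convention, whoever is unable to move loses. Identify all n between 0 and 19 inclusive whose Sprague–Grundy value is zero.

0, 4, 8, 12, 16

G(0) = 0
G(1) = mex{0} = 1
G(2) = mex{1,0} = 2
G(3) = mex{2,1,0} = 3
G(4) = mex{3,2,1} = 0
G(5) = mex{0,3,2} = 1
G(6) = mex{1,0,3} = 2
G(7) = mex{2,1,0} = 3
G(8) = mex{3,2,1} = 0
G(9) = mex{0,3,2} = 1
G(10) = mex{1,0,3} = 2
G(11) = mex{2,1,0} = 3
G(12) = mex{3,2,1} = 0
G(13) = mex{0,3,2} = 1
G(14) = mex{1,0,3} = 2
G(15) = mex{2,1,0} = 3
G(16) = mex{3,2,1} = 0
G(17) = mex{0,3,2} = 1
G(18) = mex{1,0,3} = 2
G(19) = mex{2,1,0} = 3
P-positions are exactly the n with G(n) = 0.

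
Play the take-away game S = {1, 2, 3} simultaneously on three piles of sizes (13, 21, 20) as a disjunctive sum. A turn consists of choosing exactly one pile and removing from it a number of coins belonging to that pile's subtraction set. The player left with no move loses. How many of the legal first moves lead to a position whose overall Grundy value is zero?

All piles use S = {1, 2, 3}:
n :  0  1  2  3  4  5  6  7  8  9 10 11 12 13 14 15 16 17 18 19 20 21
G :  0  1  2  3  0  1  2  3  0  1  2  3  0  1  2  3  0  1  2  3  0  1
Pile A: G(13) = 1.
Pile B: G(21) = 1.
Pile C: G(20) = 0.
Combined Grundy value = 1 ⊕ 1 ⊕ 0 = 0.
A winning move leaves total XOR = 0, i.e. changes one component's Grundy value g to g ⊕ X where X is the current total.
Pile A: target g' = 1⊕0 = 1, but every legal move changes the Grundy value (mex property), so 0 moves.
Pile B: target g' = 1⊕0 = 1, but every legal move changes the Grundy value (mex property), so 0 moves.
Pile C: target g' = 0⊕0 = 0, but every legal move changes the Grundy value (mex property), so 0 moves.

0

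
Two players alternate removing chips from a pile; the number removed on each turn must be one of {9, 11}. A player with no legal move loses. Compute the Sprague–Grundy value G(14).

G(0) = 0
G(1) = mex{} = 0
G(2) = mex{} = 0
G(3) = mex{} = 0
G(4) = mex{} = 0
G(5) = mex{} = 0
G(6) = mex{} = 0
G(7) = mex{} = 0
G(8) = mex{} = 0
G(9) = mex{0} = 1
G(10) = mex{0} = 1
G(11) = mex{0,0} = 1
G(12) = mex{0,0} = 1
G(13) = mex{0,0} = 1
G(14) = mex{0,0} = 1

1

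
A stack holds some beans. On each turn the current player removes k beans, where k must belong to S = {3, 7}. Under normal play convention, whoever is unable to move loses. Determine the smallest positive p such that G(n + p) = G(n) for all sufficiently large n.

G(0) = 0
G(1) = mex{} = 0
G(2) = mex{} = 0
G(3) = mex{0} = 1
G(4) = mex{0} = 1
G(5) = mex{0} = 1
G(6) = mex{1} = 0
G(7) = mex{1,0} = 2
G(8) = mex{1,0} = 2
G(9) = mex{0,0} = 1
G(10) = mex{2,1} = 0
G(11) = mex{2,1} = 0
G(12) = mex{1,1} = 0
G(13) = mex{0,0} = 1
G(14) = mex{0,2} = 1
G(15) = mex{0,2} = 1
G(16) = mex{1,1} = 0
G(17) = mex{1,0} = 2
G(18) = mex{1,0} = 2
G(19) = mex{0,0} = 1
G(20) = mex{2,1} = 0
G(21) = mex{2,1} = 0
G(n+10) = G(n) holds for n = 0,…,6 (a full window of length max(S) = 7), so the sequence is purely periodic with period 10.

10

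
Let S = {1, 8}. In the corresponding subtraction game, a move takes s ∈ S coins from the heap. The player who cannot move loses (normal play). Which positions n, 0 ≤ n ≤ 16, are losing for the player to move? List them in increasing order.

0, 2, 4, 6, 9, 11, 13, 15

n :  0  1  2  3  4  5  6  7  8  9 10 11 12 13 14 15 16
G :  0  1  0  1  0  1  0  1  2  0  1  0  1  0  1  0  1
P-positions are exactly the n with G(n) = 0.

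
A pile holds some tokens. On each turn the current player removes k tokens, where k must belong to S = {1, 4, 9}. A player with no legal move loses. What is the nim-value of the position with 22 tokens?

n :  0  1  2  3  4  5  6  7  8  9 10 11 12 13 14 15 16 17 18 19 20 21 22
G :  0  1  0  1  2  0  1  0  1  2  0  1  0  1  2  0  1  0  1  2  0  1  0

0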